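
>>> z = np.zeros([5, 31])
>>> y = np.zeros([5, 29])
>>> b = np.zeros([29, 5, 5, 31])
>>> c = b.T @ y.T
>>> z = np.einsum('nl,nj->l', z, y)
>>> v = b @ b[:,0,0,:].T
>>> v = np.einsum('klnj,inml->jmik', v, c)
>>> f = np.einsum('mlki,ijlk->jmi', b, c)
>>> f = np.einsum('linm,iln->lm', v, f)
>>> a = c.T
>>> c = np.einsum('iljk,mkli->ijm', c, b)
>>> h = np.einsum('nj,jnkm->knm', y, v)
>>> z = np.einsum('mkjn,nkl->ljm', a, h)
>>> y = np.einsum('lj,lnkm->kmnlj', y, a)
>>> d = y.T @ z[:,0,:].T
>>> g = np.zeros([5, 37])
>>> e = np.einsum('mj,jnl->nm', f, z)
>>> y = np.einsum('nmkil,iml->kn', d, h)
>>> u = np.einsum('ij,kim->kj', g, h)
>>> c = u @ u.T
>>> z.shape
(29, 5, 5)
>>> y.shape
(5, 29)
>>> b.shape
(29, 5, 5, 31)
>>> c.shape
(31, 31)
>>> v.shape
(29, 5, 31, 29)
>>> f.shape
(29, 29)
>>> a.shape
(5, 5, 5, 31)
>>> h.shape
(31, 5, 29)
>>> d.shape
(29, 5, 5, 31, 29)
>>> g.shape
(5, 37)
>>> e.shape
(5, 29)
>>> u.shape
(31, 37)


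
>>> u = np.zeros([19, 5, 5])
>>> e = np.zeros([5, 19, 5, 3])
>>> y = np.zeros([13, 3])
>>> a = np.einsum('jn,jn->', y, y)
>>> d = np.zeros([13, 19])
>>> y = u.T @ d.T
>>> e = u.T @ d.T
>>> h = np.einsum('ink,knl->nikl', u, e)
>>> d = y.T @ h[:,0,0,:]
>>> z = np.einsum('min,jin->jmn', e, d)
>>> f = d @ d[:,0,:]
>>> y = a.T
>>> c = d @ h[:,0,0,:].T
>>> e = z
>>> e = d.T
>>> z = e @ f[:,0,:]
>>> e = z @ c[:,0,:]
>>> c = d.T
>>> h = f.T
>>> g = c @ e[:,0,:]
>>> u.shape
(19, 5, 5)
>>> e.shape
(13, 5, 5)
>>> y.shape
()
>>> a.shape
()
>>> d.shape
(13, 5, 13)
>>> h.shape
(13, 5, 13)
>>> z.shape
(13, 5, 13)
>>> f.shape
(13, 5, 13)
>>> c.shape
(13, 5, 13)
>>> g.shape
(13, 5, 5)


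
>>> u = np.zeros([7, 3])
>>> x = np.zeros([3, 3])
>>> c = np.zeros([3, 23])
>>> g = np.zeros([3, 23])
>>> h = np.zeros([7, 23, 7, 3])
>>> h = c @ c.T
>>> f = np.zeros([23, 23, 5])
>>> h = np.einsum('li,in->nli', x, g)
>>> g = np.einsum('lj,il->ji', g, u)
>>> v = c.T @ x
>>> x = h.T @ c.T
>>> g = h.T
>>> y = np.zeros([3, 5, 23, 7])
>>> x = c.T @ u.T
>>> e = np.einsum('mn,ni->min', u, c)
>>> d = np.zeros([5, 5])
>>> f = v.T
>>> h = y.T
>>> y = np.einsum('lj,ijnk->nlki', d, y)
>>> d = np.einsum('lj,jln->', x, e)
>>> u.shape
(7, 3)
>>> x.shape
(23, 7)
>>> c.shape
(3, 23)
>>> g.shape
(3, 3, 23)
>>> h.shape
(7, 23, 5, 3)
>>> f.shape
(3, 23)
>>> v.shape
(23, 3)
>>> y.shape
(23, 5, 7, 3)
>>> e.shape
(7, 23, 3)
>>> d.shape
()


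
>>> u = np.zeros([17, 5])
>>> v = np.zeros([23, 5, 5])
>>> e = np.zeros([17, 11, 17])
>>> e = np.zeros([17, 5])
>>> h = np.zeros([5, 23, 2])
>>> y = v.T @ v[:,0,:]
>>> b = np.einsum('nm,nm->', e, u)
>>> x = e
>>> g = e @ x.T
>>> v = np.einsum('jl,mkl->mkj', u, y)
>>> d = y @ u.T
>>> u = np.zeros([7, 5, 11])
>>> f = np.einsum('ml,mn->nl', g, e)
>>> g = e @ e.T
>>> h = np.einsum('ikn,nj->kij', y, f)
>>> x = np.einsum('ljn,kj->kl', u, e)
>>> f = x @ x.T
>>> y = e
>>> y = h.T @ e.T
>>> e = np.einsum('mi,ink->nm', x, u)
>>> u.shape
(7, 5, 11)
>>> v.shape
(5, 5, 17)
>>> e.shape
(5, 17)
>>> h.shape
(5, 5, 17)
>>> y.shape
(17, 5, 17)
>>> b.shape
()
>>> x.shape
(17, 7)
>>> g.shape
(17, 17)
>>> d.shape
(5, 5, 17)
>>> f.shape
(17, 17)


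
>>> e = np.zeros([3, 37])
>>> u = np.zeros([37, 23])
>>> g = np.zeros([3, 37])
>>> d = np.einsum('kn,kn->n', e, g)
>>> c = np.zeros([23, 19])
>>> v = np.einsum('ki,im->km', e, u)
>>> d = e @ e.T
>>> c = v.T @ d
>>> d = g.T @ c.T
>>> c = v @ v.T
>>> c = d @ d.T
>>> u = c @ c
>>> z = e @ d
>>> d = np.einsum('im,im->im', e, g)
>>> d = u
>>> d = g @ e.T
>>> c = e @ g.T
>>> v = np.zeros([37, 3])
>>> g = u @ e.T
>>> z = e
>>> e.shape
(3, 37)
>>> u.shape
(37, 37)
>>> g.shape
(37, 3)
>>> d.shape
(3, 3)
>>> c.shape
(3, 3)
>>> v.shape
(37, 3)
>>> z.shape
(3, 37)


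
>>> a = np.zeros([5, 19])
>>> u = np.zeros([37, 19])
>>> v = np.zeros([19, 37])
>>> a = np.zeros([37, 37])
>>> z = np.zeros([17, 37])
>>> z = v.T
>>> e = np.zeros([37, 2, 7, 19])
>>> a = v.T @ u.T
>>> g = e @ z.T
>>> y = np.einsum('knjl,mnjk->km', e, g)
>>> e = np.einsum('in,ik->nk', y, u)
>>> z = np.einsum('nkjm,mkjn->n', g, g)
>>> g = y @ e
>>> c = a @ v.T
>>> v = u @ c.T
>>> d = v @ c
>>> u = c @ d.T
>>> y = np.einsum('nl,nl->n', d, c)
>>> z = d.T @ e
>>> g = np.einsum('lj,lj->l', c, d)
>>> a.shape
(37, 37)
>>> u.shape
(37, 37)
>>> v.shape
(37, 37)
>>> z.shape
(19, 19)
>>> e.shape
(37, 19)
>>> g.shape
(37,)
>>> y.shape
(37,)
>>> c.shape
(37, 19)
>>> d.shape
(37, 19)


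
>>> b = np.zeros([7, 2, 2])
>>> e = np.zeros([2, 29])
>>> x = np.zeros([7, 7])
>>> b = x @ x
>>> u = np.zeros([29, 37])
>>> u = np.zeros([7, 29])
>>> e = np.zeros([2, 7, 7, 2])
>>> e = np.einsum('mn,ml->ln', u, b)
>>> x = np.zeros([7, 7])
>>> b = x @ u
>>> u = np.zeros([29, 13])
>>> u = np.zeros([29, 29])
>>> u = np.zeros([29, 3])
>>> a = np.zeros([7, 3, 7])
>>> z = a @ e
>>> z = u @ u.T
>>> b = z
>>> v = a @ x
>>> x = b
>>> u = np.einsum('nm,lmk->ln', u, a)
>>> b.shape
(29, 29)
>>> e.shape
(7, 29)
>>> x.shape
(29, 29)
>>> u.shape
(7, 29)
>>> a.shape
(7, 3, 7)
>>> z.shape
(29, 29)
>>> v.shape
(7, 3, 7)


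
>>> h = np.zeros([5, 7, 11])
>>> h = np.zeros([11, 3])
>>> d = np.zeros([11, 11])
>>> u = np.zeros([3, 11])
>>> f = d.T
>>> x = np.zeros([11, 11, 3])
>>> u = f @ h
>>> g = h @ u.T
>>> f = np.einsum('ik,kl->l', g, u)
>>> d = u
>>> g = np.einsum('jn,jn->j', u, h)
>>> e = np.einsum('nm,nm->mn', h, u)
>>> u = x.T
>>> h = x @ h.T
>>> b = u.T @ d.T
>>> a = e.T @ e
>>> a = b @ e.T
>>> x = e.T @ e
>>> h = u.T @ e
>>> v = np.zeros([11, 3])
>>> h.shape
(11, 11, 11)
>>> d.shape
(11, 3)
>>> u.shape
(3, 11, 11)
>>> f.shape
(3,)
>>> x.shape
(11, 11)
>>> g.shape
(11,)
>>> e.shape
(3, 11)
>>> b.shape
(11, 11, 11)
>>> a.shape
(11, 11, 3)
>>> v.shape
(11, 3)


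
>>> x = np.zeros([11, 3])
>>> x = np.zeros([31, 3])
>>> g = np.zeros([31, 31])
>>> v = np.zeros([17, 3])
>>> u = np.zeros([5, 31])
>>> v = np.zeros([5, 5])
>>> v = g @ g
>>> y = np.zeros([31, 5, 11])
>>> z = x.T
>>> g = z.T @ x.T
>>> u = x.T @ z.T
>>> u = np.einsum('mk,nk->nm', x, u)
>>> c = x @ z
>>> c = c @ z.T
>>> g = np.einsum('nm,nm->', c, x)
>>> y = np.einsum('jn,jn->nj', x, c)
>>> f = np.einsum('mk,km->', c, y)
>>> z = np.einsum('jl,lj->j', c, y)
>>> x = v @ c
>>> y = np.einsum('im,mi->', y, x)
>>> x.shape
(31, 3)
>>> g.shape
()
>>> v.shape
(31, 31)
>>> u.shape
(3, 31)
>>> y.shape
()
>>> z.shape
(31,)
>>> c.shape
(31, 3)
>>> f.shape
()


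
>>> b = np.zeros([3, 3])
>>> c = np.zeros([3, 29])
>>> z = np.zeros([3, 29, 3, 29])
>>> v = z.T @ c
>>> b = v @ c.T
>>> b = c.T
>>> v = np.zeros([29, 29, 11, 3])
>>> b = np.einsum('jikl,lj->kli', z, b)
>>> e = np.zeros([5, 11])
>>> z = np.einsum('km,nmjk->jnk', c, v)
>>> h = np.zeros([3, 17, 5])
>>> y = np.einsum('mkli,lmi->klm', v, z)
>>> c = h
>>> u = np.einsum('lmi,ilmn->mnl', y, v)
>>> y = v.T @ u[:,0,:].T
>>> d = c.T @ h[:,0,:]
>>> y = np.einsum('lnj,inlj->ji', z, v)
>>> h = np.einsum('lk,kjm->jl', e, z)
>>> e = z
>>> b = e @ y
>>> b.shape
(11, 29, 29)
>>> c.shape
(3, 17, 5)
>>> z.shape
(11, 29, 3)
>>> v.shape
(29, 29, 11, 3)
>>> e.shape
(11, 29, 3)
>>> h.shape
(29, 5)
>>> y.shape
(3, 29)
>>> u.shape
(11, 3, 29)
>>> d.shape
(5, 17, 5)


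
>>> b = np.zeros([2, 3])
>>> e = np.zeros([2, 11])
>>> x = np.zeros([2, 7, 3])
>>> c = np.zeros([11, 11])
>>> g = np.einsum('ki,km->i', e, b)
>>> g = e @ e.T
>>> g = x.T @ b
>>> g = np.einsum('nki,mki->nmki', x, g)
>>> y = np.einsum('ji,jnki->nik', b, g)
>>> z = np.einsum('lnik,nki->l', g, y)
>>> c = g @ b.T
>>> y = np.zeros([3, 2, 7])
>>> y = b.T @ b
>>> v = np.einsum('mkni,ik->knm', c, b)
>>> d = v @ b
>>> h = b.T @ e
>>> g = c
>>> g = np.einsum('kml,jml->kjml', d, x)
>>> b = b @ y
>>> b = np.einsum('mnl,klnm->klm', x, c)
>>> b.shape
(2, 3, 2)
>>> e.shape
(2, 11)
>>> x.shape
(2, 7, 3)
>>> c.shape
(2, 3, 7, 2)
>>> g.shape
(3, 2, 7, 3)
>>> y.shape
(3, 3)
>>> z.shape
(2,)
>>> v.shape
(3, 7, 2)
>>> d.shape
(3, 7, 3)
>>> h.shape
(3, 11)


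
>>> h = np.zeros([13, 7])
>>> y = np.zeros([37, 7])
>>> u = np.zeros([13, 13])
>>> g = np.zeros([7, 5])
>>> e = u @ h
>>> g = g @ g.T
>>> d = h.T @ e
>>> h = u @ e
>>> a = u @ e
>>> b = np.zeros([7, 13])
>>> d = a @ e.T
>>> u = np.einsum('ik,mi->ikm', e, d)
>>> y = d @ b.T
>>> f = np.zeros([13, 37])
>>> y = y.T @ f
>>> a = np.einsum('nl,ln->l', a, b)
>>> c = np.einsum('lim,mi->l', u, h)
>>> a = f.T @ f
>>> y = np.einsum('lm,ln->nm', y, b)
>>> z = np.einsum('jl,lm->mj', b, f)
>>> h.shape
(13, 7)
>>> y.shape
(13, 37)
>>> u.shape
(13, 7, 13)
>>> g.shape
(7, 7)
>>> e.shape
(13, 7)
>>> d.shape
(13, 13)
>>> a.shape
(37, 37)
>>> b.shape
(7, 13)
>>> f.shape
(13, 37)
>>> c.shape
(13,)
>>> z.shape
(37, 7)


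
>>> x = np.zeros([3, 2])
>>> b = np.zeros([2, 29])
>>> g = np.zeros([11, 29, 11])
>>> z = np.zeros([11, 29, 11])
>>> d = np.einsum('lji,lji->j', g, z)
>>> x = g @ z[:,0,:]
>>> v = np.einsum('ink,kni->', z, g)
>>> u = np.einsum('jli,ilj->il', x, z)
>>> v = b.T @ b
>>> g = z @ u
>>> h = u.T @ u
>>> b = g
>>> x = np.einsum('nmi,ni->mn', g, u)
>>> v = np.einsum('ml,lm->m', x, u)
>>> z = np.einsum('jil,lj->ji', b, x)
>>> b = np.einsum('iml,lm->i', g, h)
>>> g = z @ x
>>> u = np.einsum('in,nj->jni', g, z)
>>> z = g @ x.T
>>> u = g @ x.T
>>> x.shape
(29, 11)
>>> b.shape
(11,)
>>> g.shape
(11, 11)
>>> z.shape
(11, 29)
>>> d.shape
(29,)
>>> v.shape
(29,)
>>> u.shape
(11, 29)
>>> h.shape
(29, 29)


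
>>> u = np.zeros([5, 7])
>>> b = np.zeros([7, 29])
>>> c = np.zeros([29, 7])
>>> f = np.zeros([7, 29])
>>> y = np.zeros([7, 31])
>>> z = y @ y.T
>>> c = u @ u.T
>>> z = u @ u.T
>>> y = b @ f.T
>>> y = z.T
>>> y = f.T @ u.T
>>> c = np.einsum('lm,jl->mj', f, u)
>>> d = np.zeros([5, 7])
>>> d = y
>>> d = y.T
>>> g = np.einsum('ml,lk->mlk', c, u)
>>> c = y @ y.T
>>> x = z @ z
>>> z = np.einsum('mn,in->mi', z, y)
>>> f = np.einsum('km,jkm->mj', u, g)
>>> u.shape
(5, 7)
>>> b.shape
(7, 29)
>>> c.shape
(29, 29)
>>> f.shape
(7, 29)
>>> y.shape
(29, 5)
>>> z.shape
(5, 29)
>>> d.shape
(5, 29)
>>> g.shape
(29, 5, 7)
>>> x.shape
(5, 5)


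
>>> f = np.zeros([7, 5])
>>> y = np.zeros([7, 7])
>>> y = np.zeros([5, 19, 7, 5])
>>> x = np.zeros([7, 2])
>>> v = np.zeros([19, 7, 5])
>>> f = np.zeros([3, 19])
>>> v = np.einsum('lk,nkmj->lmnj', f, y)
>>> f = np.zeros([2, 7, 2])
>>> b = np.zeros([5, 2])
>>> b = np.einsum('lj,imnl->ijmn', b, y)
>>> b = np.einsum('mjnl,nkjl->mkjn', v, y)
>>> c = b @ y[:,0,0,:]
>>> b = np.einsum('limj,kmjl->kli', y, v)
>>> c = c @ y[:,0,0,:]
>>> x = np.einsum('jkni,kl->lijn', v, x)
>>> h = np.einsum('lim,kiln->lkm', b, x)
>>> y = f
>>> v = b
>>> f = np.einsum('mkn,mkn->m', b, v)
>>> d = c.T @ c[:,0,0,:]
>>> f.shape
(3,)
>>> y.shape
(2, 7, 2)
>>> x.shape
(2, 5, 3, 5)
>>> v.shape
(3, 5, 19)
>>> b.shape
(3, 5, 19)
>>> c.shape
(3, 19, 7, 5)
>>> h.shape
(3, 2, 19)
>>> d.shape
(5, 7, 19, 5)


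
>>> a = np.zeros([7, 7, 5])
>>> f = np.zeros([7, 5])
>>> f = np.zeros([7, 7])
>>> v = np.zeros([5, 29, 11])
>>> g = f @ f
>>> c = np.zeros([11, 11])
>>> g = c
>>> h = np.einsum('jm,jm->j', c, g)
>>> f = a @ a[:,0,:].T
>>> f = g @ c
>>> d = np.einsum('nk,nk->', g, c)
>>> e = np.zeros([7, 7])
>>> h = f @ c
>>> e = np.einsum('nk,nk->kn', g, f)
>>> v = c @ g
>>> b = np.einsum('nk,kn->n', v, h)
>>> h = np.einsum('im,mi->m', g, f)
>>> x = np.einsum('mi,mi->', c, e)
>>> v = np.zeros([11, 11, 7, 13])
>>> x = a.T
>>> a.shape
(7, 7, 5)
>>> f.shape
(11, 11)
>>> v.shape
(11, 11, 7, 13)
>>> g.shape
(11, 11)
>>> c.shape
(11, 11)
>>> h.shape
(11,)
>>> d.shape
()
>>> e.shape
(11, 11)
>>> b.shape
(11,)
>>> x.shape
(5, 7, 7)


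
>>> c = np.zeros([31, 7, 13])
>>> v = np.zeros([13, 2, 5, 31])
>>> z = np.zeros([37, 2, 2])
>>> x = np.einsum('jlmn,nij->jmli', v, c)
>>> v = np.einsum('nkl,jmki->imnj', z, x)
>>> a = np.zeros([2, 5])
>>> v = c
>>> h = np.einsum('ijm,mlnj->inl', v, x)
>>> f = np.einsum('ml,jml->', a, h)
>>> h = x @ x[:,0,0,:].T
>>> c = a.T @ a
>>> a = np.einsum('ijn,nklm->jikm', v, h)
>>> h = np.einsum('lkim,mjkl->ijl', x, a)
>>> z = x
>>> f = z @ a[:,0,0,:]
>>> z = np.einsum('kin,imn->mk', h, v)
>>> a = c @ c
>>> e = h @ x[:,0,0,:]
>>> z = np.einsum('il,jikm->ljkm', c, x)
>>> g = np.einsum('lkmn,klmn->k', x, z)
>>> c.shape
(5, 5)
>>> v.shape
(31, 7, 13)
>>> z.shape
(5, 13, 2, 7)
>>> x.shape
(13, 5, 2, 7)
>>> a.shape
(5, 5)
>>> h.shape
(2, 31, 13)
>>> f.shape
(13, 5, 2, 13)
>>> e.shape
(2, 31, 7)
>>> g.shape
(5,)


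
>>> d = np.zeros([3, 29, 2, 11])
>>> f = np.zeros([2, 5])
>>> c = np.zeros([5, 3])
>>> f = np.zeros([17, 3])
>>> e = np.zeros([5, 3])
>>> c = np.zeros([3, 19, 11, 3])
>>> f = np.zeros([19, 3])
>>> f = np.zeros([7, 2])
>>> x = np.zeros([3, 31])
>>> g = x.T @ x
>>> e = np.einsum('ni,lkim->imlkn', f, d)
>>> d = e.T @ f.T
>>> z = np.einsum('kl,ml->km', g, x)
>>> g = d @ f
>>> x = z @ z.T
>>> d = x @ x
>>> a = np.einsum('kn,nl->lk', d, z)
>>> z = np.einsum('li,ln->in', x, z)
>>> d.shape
(31, 31)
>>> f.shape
(7, 2)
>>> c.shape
(3, 19, 11, 3)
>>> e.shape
(2, 11, 3, 29, 7)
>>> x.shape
(31, 31)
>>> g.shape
(7, 29, 3, 11, 2)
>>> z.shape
(31, 3)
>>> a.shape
(3, 31)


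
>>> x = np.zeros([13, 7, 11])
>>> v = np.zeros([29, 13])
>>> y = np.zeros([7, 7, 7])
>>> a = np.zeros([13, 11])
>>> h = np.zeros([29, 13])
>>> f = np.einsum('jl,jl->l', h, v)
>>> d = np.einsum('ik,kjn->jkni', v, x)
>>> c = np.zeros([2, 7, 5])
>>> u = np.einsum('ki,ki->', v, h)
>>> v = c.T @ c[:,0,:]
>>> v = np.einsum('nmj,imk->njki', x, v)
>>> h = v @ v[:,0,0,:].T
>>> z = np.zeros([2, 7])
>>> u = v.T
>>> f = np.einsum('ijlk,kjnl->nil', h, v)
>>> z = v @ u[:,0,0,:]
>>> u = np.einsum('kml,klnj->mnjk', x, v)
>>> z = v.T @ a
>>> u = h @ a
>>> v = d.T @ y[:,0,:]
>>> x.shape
(13, 7, 11)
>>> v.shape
(29, 11, 13, 7)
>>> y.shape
(7, 7, 7)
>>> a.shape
(13, 11)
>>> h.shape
(13, 11, 5, 13)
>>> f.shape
(5, 13, 5)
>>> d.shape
(7, 13, 11, 29)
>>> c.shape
(2, 7, 5)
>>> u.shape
(13, 11, 5, 11)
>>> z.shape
(5, 5, 11, 11)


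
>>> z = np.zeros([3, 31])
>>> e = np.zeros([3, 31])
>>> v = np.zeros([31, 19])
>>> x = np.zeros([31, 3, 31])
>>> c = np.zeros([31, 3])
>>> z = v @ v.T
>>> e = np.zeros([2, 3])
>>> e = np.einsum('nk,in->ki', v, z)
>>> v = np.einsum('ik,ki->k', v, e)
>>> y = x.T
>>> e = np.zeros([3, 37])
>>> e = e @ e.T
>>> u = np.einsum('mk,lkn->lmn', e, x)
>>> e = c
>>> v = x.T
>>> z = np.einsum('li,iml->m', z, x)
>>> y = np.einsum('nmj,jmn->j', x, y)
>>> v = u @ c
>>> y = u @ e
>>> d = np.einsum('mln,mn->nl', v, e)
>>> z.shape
(3,)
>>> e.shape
(31, 3)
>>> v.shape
(31, 3, 3)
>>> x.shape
(31, 3, 31)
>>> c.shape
(31, 3)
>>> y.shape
(31, 3, 3)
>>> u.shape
(31, 3, 31)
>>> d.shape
(3, 3)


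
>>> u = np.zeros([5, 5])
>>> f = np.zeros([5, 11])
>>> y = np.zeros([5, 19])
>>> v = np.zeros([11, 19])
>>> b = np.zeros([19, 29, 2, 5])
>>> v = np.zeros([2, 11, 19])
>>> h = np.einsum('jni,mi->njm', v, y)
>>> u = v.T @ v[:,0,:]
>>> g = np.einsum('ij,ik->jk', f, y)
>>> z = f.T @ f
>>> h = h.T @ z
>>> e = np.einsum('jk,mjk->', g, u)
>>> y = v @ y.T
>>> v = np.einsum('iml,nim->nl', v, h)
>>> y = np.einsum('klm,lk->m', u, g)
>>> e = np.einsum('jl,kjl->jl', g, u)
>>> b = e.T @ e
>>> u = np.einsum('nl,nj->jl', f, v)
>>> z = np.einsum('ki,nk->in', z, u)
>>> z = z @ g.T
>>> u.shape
(19, 11)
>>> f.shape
(5, 11)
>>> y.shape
(19,)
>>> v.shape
(5, 19)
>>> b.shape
(19, 19)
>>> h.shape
(5, 2, 11)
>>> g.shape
(11, 19)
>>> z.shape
(11, 11)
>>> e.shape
(11, 19)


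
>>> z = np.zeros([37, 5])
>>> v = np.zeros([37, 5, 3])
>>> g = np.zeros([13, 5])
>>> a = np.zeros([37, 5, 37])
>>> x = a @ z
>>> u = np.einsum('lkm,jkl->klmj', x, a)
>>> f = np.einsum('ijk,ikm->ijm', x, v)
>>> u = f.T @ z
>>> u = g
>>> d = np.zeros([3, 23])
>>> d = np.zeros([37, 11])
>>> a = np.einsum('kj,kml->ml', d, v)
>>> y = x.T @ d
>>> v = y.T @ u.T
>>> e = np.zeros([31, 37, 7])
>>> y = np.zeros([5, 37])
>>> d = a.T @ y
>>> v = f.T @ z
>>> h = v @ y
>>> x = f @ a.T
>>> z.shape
(37, 5)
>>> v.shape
(3, 5, 5)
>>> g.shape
(13, 5)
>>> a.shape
(5, 3)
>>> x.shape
(37, 5, 5)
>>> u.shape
(13, 5)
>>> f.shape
(37, 5, 3)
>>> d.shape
(3, 37)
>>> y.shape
(5, 37)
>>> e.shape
(31, 37, 7)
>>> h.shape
(3, 5, 37)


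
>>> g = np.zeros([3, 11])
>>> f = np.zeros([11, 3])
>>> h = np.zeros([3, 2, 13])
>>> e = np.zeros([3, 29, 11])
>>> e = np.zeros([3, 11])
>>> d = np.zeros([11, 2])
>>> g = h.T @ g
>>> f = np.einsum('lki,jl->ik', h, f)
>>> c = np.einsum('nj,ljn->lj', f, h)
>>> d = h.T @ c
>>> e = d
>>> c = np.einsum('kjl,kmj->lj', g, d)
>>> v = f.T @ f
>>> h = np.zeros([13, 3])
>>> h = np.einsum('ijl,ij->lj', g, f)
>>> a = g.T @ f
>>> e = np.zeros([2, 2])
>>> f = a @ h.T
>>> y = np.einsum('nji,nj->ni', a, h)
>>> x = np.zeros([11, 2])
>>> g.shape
(13, 2, 11)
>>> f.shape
(11, 2, 11)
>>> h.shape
(11, 2)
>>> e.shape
(2, 2)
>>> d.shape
(13, 2, 2)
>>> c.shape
(11, 2)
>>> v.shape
(2, 2)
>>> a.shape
(11, 2, 2)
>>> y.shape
(11, 2)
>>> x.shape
(11, 2)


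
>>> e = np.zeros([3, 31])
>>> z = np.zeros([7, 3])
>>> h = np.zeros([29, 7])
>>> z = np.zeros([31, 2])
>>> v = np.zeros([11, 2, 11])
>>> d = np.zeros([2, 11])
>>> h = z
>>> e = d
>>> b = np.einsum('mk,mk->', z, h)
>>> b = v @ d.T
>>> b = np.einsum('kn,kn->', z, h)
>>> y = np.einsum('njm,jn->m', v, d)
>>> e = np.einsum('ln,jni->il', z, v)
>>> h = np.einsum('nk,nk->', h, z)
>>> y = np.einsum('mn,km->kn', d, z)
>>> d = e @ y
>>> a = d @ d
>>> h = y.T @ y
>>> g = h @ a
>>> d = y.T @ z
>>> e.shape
(11, 31)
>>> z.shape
(31, 2)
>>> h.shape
(11, 11)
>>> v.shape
(11, 2, 11)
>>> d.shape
(11, 2)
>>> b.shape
()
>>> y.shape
(31, 11)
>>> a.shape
(11, 11)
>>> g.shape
(11, 11)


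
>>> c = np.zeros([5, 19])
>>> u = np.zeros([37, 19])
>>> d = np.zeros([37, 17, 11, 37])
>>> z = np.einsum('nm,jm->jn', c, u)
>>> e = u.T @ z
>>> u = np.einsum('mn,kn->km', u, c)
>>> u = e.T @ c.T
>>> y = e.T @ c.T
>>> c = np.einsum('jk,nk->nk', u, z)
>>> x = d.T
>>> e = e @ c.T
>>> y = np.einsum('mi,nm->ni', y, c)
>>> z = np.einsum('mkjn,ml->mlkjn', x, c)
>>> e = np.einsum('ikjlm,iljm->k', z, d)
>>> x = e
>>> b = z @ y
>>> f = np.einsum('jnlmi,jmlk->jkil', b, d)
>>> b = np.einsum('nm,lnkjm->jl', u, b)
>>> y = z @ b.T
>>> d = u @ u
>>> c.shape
(37, 5)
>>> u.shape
(5, 5)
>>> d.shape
(5, 5)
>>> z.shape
(37, 5, 11, 17, 37)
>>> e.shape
(5,)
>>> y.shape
(37, 5, 11, 17, 17)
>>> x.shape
(5,)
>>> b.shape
(17, 37)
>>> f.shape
(37, 37, 5, 11)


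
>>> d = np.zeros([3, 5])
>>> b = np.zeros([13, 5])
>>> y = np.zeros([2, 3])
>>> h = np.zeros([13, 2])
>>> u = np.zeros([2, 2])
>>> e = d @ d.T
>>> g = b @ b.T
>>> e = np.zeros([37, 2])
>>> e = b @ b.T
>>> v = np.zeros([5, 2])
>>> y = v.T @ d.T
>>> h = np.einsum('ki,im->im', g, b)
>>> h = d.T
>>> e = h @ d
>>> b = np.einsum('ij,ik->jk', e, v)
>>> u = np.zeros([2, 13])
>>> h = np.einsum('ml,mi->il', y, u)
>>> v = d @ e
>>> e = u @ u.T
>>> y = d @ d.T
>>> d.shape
(3, 5)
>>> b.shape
(5, 2)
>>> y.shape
(3, 3)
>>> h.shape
(13, 3)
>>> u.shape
(2, 13)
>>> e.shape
(2, 2)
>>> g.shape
(13, 13)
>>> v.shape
(3, 5)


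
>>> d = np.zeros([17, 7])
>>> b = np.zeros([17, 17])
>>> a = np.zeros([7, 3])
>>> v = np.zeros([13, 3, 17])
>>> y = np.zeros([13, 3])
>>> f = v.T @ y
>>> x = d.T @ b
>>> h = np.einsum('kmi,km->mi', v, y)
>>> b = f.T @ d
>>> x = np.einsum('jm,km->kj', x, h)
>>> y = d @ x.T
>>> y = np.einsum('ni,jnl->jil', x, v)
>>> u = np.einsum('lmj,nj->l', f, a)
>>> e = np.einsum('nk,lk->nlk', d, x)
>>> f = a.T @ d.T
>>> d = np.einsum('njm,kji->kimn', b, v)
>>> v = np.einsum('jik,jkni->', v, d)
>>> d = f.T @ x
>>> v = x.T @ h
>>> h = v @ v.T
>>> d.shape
(17, 7)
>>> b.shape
(3, 3, 7)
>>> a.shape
(7, 3)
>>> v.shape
(7, 17)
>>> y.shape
(13, 7, 17)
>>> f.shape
(3, 17)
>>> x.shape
(3, 7)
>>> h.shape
(7, 7)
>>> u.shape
(17,)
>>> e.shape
(17, 3, 7)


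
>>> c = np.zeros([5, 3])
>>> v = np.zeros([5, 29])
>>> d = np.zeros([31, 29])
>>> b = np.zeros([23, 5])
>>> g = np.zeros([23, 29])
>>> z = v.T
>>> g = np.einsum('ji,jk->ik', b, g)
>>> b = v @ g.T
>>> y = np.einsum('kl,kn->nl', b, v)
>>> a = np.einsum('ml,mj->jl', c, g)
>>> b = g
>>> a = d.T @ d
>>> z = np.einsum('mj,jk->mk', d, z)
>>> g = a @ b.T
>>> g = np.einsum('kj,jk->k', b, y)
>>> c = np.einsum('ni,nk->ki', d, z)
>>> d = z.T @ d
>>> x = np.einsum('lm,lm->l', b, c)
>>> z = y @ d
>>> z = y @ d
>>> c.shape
(5, 29)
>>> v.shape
(5, 29)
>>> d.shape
(5, 29)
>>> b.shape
(5, 29)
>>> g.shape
(5,)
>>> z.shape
(29, 29)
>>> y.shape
(29, 5)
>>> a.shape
(29, 29)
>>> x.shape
(5,)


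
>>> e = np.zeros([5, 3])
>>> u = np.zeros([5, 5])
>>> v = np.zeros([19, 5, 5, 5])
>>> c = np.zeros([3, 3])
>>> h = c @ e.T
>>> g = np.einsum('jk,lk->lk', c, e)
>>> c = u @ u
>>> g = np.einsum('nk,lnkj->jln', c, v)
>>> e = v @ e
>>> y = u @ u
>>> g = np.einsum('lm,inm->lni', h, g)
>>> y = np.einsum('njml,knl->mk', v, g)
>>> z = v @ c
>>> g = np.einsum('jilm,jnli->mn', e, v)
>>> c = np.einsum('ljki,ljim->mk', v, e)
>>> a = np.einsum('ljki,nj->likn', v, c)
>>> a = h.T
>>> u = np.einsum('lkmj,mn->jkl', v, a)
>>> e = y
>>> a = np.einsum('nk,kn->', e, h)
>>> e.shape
(5, 3)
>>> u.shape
(5, 5, 19)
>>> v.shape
(19, 5, 5, 5)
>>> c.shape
(3, 5)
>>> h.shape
(3, 5)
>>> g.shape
(3, 5)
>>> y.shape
(5, 3)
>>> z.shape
(19, 5, 5, 5)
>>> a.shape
()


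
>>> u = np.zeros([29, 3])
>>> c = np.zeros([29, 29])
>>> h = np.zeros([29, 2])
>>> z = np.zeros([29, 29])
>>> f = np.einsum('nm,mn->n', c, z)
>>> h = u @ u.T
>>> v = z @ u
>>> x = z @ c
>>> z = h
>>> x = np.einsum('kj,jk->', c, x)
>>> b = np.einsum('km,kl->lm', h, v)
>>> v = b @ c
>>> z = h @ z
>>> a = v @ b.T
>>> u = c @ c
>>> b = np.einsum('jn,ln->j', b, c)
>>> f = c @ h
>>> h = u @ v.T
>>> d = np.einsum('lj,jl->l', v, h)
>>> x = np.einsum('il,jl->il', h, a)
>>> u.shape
(29, 29)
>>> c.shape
(29, 29)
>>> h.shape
(29, 3)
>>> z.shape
(29, 29)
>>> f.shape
(29, 29)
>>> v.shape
(3, 29)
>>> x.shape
(29, 3)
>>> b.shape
(3,)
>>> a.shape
(3, 3)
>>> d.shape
(3,)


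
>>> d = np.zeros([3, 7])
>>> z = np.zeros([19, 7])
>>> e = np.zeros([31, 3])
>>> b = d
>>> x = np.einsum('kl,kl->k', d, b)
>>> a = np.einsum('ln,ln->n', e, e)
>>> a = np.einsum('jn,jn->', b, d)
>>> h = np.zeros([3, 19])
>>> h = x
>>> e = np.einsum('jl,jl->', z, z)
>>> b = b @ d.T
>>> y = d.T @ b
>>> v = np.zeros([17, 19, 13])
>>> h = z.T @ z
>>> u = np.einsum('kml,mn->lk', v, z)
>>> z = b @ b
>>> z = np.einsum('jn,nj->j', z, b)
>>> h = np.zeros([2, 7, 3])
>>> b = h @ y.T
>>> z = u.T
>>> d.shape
(3, 7)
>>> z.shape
(17, 13)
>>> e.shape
()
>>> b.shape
(2, 7, 7)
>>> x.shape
(3,)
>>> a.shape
()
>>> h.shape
(2, 7, 3)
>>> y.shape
(7, 3)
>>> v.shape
(17, 19, 13)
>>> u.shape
(13, 17)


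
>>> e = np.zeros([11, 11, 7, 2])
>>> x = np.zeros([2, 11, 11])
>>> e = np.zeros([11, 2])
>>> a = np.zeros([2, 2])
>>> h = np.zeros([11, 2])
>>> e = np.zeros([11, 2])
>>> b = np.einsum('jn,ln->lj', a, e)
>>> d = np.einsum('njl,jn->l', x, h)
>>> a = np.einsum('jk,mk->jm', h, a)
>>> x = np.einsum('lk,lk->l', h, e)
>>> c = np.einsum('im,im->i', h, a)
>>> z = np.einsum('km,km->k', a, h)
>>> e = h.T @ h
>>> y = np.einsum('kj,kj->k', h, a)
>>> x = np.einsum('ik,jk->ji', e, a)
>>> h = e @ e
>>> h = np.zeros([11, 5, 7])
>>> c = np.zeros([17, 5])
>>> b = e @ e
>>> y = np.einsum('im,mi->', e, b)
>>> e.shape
(2, 2)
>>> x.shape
(11, 2)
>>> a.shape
(11, 2)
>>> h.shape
(11, 5, 7)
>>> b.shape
(2, 2)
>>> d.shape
(11,)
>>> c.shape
(17, 5)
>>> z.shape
(11,)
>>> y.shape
()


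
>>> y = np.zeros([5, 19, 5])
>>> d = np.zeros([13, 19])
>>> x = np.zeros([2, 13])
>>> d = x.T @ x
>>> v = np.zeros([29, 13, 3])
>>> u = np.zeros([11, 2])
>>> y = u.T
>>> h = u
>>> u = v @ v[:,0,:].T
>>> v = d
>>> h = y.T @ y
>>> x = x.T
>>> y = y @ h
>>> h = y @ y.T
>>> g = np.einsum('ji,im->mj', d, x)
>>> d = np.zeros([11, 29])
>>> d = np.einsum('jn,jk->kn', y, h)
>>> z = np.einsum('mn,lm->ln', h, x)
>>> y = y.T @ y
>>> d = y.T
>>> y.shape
(11, 11)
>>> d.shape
(11, 11)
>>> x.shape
(13, 2)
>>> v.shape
(13, 13)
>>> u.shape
(29, 13, 29)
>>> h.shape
(2, 2)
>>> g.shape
(2, 13)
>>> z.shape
(13, 2)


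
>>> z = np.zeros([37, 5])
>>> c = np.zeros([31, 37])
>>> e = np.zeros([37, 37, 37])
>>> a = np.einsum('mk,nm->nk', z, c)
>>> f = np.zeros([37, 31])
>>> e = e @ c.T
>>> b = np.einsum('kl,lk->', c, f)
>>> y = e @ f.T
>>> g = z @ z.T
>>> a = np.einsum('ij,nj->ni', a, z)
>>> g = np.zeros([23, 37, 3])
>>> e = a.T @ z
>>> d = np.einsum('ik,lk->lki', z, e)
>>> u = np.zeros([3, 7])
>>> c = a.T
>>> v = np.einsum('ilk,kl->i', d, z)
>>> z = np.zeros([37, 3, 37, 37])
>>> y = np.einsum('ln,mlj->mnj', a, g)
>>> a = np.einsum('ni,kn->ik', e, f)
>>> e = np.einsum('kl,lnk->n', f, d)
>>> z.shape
(37, 3, 37, 37)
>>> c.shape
(31, 37)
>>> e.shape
(5,)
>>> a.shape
(5, 37)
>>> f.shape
(37, 31)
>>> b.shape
()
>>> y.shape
(23, 31, 3)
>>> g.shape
(23, 37, 3)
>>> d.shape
(31, 5, 37)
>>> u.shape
(3, 7)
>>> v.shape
(31,)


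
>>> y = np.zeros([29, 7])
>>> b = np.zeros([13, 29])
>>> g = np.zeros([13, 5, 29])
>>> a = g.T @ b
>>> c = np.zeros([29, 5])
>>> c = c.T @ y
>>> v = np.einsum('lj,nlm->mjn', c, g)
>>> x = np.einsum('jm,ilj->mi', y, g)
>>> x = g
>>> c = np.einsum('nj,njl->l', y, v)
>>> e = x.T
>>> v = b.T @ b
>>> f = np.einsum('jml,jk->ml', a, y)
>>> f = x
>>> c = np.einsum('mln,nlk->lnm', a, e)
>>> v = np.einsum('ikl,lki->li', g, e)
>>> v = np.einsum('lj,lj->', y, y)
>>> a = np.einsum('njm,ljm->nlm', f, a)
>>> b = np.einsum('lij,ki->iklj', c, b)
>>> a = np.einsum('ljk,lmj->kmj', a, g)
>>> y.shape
(29, 7)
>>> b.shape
(29, 13, 5, 29)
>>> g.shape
(13, 5, 29)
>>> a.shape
(29, 5, 29)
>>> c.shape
(5, 29, 29)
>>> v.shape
()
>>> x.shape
(13, 5, 29)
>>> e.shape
(29, 5, 13)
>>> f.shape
(13, 5, 29)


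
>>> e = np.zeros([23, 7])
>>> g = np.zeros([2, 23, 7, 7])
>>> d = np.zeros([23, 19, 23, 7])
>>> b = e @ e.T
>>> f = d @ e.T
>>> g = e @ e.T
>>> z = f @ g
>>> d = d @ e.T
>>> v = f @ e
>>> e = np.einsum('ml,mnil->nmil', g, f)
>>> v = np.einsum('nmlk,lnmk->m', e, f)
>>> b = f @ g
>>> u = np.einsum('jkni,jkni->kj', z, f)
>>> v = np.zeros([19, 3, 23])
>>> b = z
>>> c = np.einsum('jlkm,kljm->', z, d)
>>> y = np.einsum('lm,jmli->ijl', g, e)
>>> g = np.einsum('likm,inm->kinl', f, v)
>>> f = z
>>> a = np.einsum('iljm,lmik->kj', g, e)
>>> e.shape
(19, 23, 23, 23)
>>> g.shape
(23, 19, 3, 23)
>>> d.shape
(23, 19, 23, 23)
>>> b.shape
(23, 19, 23, 23)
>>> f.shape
(23, 19, 23, 23)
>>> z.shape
(23, 19, 23, 23)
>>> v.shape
(19, 3, 23)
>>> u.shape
(19, 23)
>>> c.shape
()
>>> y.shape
(23, 19, 23)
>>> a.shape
(23, 3)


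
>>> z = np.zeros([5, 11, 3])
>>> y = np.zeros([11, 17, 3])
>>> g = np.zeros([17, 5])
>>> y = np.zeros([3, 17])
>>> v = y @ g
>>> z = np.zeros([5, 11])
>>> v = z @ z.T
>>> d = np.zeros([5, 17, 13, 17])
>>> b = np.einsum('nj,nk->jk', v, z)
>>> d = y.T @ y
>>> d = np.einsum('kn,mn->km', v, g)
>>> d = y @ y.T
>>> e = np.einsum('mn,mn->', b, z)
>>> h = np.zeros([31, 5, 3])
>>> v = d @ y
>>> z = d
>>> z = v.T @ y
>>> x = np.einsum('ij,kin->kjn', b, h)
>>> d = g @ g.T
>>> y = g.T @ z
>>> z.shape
(17, 17)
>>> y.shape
(5, 17)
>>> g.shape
(17, 5)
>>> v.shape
(3, 17)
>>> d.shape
(17, 17)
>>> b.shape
(5, 11)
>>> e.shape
()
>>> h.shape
(31, 5, 3)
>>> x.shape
(31, 11, 3)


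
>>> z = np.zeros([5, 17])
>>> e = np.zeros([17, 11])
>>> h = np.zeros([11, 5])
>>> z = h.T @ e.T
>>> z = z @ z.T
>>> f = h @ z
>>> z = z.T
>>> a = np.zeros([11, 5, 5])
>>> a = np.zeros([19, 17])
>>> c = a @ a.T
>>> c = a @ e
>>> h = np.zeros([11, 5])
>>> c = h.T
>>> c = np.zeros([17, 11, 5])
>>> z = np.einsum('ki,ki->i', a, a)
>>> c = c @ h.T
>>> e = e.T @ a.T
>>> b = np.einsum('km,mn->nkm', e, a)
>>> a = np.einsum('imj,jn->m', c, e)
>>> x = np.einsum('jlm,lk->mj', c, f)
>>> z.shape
(17,)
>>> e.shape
(11, 19)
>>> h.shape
(11, 5)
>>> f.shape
(11, 5)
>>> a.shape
(11,)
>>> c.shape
(17, 11, 11)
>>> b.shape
(17, 11, 19)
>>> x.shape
(11, 17)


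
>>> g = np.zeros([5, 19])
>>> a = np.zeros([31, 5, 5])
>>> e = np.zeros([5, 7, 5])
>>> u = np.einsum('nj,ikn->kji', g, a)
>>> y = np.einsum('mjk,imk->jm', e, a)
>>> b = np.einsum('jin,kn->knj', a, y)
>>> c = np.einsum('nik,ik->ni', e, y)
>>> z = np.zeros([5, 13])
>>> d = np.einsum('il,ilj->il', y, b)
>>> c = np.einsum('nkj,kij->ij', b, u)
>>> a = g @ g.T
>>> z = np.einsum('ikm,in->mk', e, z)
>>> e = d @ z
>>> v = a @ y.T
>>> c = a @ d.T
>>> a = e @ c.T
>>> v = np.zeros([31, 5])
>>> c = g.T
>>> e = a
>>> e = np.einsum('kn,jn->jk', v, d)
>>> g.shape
(5, 19)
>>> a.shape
(7, 5)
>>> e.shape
(7, 31)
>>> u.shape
(5, 19, 31)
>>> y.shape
(7, 5)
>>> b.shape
(7, 5, 31)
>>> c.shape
(19, 5)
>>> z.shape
(5, 7)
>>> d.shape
(7, 5)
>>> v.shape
(31, 5)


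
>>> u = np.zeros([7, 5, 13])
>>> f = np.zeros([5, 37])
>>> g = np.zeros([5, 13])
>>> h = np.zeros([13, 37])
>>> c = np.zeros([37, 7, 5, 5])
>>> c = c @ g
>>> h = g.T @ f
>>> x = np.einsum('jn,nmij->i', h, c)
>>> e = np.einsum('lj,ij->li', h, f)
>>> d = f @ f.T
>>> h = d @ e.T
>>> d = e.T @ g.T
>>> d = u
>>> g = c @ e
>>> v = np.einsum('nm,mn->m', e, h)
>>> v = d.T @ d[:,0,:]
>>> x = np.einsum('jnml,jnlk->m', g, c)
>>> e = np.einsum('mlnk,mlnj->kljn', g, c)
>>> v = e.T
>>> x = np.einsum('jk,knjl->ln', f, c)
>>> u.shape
(7, 5, 13)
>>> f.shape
(5, 37)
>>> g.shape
(37, 7, 5, 5)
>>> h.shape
(5, 13)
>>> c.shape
(37, 7, 5, 13)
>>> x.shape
(13, 7)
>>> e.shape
(5, 7, 13, 5)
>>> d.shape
(7, 5, 13)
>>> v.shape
(5, 13, 7, 5)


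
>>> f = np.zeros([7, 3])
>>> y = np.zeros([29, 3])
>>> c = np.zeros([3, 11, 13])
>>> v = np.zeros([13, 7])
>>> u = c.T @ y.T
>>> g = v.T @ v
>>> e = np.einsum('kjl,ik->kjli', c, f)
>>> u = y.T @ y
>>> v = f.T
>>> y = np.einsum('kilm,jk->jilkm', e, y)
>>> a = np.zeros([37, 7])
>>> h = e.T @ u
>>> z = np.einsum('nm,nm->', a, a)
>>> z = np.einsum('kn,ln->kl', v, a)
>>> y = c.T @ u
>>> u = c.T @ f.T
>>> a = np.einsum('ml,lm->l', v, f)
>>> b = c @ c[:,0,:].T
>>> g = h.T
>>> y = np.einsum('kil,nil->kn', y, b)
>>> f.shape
(7, 3)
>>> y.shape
(13, 3)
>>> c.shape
(3, 11, 13)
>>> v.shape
(3, 7)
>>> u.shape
(13, 11, 7)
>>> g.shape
(3, 11, 13, 7)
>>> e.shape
(3, 11, 13, 7)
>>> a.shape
(7,)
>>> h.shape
(7, 13, 11, 3)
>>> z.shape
(3, 37)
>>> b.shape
(3, 11, 3)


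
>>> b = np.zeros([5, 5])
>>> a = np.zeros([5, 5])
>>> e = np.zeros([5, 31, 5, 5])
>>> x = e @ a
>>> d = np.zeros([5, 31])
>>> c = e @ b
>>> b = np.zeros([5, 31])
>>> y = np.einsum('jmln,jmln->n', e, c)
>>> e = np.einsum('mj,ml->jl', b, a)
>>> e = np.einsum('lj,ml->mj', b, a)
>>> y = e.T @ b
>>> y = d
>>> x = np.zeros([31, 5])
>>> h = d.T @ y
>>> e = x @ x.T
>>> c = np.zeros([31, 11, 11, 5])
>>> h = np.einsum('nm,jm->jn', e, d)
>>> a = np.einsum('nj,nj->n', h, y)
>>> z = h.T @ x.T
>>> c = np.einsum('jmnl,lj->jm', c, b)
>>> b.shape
(5, 31)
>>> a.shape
(5,)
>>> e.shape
(31, 31)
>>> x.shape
(31, 5)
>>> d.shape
(5, 31)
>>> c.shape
(31, 11)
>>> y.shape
(5, 31)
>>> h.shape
(5, 31)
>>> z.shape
(31, 31)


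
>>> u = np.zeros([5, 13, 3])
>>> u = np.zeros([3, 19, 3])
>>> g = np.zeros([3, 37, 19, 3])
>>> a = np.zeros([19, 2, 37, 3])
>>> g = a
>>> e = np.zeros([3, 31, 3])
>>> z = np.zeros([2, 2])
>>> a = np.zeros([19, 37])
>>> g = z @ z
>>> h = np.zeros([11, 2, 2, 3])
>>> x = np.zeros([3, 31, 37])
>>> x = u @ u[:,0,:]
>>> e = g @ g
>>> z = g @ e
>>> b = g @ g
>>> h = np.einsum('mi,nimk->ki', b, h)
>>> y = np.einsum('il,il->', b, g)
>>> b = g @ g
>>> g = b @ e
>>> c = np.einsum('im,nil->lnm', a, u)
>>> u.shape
(3, 19, 3)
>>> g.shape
(2, 2)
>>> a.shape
(19, 37)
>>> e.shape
(2, 2)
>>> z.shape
(2, 2)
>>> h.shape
(3, 2)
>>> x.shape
(3, 19, 3)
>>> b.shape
(2, 2)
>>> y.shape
()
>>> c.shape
(3, 3, 37)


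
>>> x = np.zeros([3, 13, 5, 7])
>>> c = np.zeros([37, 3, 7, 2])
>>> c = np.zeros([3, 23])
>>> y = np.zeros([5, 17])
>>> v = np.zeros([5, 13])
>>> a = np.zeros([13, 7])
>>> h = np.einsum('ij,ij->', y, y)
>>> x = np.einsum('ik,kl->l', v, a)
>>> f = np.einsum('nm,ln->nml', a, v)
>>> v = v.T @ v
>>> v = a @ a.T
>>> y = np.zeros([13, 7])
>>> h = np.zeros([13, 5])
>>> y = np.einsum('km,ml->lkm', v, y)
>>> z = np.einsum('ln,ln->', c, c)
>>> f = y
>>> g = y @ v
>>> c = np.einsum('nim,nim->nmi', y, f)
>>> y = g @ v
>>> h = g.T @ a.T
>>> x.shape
(7,)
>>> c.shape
(7, 13, 13)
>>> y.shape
(7, 13, 13)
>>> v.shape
(13, 13)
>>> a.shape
(13, 7)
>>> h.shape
(13, 13, 13)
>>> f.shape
(7, 13, 13)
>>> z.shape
()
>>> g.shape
(7, 13, 13)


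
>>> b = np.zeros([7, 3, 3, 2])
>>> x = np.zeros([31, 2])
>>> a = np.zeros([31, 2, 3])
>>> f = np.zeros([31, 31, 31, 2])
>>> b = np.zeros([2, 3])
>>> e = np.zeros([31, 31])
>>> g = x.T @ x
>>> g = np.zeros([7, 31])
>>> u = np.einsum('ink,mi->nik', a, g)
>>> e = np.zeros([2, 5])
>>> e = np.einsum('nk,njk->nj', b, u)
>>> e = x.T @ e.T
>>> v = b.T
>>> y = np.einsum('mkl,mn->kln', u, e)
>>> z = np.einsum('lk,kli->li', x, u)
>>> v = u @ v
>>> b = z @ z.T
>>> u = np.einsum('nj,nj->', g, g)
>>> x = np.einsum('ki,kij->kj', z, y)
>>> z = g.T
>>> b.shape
(31, 31)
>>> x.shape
(31, 2)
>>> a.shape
(31, 2, 3)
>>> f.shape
(31, 31, 31, 2)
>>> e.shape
(2, 2)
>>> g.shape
(7, 31)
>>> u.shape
()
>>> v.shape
(2, 31, 2)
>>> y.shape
(31, 3, 2)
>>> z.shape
(31, 7)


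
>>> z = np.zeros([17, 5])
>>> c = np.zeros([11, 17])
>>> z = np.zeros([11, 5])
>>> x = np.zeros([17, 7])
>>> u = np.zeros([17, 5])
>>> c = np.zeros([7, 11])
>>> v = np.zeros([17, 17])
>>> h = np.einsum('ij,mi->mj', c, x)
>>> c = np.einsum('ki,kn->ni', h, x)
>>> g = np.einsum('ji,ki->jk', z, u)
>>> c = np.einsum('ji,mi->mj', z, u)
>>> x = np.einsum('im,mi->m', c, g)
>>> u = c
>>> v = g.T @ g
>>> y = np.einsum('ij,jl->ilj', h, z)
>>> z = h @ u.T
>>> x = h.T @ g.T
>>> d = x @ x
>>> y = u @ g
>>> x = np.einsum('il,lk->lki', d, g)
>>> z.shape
(17, 17)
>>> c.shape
(17, 11)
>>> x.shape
(11, 17, 11)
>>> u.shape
(17, 11)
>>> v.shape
(17, 17)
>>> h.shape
(17, 11)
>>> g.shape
(11, 17)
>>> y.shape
(17, 17)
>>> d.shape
(11, 11)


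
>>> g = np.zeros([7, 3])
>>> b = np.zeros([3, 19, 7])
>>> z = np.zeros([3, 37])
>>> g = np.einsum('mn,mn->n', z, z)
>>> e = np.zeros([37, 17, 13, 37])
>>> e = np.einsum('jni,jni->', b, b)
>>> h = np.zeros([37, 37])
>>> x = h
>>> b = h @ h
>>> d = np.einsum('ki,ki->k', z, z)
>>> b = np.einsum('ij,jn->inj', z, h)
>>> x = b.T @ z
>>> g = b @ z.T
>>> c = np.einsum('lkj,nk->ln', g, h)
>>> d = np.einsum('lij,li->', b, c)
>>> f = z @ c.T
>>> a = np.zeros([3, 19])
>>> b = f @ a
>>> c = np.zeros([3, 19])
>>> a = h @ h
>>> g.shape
(3, 37, 3)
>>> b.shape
(3, 19)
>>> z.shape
(3, 37)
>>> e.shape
()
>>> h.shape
(37, 37)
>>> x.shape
(37, 37, 37)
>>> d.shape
()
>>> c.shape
(3, 19)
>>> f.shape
(3, 3)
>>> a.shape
(37, 37)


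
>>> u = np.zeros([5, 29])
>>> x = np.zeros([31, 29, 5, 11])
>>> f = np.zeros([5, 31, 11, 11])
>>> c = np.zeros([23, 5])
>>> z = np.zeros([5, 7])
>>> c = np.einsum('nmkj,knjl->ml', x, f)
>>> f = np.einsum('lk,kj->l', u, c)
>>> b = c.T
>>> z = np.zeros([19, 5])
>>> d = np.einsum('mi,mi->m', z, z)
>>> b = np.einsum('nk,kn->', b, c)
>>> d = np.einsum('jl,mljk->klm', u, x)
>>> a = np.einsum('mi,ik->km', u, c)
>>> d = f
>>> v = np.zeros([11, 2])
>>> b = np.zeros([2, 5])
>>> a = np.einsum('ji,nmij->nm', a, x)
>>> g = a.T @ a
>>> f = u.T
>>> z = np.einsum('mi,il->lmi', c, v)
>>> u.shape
(5, 29)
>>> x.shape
(31, 29, 5, 11)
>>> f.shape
(29, 5)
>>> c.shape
(29, 11)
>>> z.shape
(2, 29, 11)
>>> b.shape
(2, 5)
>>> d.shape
(5,)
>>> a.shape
(31, 29)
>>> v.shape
(11, 2)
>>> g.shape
(29, 29)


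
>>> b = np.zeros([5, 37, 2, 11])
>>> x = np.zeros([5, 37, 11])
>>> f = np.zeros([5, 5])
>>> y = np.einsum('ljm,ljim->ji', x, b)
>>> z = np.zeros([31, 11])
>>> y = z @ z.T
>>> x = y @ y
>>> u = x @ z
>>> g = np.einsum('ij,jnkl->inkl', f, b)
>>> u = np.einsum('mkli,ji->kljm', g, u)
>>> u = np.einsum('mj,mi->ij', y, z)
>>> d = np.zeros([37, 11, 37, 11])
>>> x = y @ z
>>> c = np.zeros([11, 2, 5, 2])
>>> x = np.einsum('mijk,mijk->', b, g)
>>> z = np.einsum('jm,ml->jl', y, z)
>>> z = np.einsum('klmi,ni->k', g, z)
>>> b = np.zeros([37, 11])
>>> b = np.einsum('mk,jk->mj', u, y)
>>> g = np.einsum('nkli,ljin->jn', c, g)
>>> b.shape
(11, 31)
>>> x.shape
()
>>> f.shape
(5, 5)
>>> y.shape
(31, 31)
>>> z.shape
(5,)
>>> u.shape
(11, 31)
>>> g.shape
(37, 11)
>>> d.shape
(37, 11, 37, 11)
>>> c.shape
(11, 2, 5, 2)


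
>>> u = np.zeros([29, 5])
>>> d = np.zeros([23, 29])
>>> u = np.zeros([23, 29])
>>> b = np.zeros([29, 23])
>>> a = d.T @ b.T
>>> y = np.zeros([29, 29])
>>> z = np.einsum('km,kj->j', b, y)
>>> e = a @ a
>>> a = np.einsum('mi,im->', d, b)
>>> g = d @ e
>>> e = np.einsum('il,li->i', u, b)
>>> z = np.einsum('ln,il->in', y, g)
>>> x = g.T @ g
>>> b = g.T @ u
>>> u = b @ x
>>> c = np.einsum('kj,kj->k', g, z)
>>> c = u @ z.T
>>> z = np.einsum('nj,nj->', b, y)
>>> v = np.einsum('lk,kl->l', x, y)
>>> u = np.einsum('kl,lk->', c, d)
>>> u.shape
()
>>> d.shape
(23, 29)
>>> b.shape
(29, 29)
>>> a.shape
()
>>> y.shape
(29, 29)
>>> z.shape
()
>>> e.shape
(23,)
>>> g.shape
(23, 29)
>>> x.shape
(29, 29)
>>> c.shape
(29, 23)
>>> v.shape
(29,)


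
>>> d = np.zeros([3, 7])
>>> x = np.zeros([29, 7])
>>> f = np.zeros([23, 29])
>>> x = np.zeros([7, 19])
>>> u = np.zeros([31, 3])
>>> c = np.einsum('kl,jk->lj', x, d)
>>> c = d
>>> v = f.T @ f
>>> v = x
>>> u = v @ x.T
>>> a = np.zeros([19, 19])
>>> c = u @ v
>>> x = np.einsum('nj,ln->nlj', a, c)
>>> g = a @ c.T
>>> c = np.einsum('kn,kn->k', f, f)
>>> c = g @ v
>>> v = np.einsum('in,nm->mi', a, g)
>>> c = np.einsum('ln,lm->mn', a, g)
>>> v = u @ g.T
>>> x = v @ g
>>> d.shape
(3, 7)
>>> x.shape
(7, 7)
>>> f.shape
(23, 29)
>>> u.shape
(7, 7)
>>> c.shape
(7, 19)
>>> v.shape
(7, 19)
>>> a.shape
(19, 19)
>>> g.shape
(19, 7)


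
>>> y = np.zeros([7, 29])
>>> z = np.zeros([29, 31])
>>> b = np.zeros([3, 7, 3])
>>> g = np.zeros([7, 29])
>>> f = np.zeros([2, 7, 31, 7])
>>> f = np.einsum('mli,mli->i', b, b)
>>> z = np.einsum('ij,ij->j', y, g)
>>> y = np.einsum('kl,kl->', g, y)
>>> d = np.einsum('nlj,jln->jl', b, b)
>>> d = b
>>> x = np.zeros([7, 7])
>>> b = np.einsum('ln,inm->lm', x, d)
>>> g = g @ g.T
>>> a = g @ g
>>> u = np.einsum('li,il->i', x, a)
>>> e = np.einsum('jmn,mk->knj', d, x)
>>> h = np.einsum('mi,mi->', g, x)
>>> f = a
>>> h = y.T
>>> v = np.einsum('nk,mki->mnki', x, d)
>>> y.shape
()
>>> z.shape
(29,)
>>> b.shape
(7, 3)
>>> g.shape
(7, 7)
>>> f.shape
(7, 7)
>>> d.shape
(3, 7, 3)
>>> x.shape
(7, 7)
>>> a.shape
(7, 7)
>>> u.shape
(7,)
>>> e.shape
(7, 3, 3)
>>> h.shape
()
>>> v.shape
(3, 7, 7, 3)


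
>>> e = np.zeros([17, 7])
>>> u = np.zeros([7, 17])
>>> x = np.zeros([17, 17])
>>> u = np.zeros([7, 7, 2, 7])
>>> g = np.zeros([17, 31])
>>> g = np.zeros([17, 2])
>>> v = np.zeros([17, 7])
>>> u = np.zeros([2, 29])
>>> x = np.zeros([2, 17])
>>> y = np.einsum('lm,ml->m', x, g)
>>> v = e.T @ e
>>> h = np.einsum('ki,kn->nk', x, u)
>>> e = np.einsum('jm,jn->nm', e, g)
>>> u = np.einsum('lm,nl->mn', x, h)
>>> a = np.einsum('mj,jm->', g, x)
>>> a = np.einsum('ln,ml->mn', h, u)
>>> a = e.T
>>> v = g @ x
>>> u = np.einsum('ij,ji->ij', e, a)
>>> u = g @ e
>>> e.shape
(2, 7)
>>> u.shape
(17, 7)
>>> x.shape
(2, 17)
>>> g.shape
(17, 2)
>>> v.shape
(17, 17)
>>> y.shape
(17,)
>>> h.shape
(29, 2)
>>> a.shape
(7, 2)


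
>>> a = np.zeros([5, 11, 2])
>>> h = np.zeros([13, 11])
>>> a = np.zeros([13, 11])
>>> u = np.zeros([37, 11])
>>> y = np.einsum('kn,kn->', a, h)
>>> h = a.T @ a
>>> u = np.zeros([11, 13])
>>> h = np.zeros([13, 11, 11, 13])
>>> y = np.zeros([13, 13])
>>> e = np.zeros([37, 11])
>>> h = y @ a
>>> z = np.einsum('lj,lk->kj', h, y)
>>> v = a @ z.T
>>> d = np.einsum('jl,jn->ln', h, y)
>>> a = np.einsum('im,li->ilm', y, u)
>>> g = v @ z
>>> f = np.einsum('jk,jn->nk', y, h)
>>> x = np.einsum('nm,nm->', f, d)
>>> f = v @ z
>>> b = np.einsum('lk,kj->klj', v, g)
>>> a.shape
(13, 11, 13)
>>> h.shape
(13, 11)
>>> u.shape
(11, 13)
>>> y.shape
(13, 13)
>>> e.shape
(37, 11)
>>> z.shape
(13, 11)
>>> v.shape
(13, 13)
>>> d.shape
(11, 13)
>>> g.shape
(13, 11)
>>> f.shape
(13, 11)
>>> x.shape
()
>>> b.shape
(13, 13, 11)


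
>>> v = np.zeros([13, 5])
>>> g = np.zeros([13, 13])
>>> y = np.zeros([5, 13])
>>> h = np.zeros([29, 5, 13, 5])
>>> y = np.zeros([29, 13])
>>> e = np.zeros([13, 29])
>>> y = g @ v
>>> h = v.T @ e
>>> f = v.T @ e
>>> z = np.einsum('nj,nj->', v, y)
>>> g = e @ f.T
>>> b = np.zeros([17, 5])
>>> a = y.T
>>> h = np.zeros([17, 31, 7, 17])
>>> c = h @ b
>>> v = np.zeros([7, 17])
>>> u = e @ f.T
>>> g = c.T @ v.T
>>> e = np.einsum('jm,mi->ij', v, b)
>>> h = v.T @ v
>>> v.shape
(7, 17)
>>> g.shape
(5, 7, 31, 7)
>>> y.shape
(13, 5)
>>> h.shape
(17, 17)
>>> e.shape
(5, 7)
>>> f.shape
(5, 29)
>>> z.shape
()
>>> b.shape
(17, 5)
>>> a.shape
(5, 13)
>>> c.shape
(17, 31, 7, 5)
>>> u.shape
(13, 5)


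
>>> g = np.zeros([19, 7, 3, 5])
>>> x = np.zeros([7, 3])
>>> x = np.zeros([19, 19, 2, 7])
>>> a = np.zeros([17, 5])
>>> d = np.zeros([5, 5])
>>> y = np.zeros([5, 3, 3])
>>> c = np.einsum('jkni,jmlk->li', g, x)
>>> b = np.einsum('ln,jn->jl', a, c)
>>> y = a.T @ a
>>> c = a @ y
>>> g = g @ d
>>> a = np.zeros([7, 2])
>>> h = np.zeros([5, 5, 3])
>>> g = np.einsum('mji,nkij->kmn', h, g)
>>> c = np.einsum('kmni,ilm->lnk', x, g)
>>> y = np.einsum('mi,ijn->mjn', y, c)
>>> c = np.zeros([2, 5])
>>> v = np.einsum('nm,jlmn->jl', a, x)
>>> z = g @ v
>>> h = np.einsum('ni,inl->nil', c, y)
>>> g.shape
(7, 5, 19)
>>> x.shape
(19, 19, 2, 7)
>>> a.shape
(7, 2)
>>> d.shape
(5, 5)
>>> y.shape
(5, 2, 19)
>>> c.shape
(2, 5)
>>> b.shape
(2, 17)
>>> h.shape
(2, 5, 19)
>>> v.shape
(19, 19)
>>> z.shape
(7, 5, 19)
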